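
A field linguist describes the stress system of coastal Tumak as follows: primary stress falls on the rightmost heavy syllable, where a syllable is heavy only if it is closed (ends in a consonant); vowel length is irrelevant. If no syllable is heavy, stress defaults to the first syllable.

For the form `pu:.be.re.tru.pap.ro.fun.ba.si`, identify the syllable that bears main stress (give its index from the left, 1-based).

Weights: 1 pu: L, 2 be L, 3 re L, 4 tru L, 5 pap H, 6 ro L, 7 fun H, 8 ba L, 9 si L.
Heavy syllables in the domain: 5, 7. The rightmost is syllable 7 (fun).
Primary stress: syllable 7 → pu:.be.re.tru.pap.ro.ˈfun.ba.si.

7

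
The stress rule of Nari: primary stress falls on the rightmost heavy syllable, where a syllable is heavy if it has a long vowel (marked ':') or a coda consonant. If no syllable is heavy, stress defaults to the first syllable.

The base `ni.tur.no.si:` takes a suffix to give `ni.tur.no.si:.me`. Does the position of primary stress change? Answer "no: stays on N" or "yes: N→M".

no: stays on 4

Base `ni.tur.no.si:` (4 syllables):
  Weights: 1 ni L, 2 tur H, 3 no L, 4 si: H.
  Heavy syllables in the domain: 2, 4. The rightmost is syllable 4 (si:).
  → primary stress on syllable 4.
Suffixed `ni.tur.no.si:.me` (5 syllables):
  Weights: 1 ni L, 2 tur H, 3 no L, 4 si: H, 5 me L.
  Heavy syllables in the domain: 2, 4. The rightmost is syllable 4 (si:).
  → primary stress on syllable 4.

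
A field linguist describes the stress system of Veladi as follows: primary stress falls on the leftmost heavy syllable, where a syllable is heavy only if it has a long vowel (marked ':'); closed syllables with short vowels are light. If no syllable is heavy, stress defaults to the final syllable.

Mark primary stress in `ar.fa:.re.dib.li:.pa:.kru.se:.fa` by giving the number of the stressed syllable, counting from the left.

Weights: 1 ar L, 2 fa: H, 3 re L, 4 dib L, 5 li: H, 6 pa: H, 7 kru L, 8 se: H, 9 fa L.
Heavy syllables in the domain: 2, 5, 6, 8. The leftmost is syllable 2 (fa:).
Primary stress: syllable 2 → ar.ˈfa:.re.dib.li:.pa:.kru.se:.fa.

2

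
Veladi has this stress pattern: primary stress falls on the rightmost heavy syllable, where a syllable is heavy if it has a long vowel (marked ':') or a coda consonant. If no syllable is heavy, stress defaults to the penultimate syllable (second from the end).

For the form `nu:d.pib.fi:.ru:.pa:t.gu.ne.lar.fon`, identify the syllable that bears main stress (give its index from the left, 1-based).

Weights: 1 nu:d H, 2 pib H, 3 fi: H, 4 ru: H, 5 pa:t H, 6 gu L, 7 ne L, 8 lar H, 9 fon H.
Heavy syllables in the domain: 1, 2, 3, 4, 5, 8, 9. The rightmost is syllable 9 (fon).
Primary stress: syllable 9 → nu:d.pib.fi:.ru:.pa:t.gu.ne.lar.ˈfon.

9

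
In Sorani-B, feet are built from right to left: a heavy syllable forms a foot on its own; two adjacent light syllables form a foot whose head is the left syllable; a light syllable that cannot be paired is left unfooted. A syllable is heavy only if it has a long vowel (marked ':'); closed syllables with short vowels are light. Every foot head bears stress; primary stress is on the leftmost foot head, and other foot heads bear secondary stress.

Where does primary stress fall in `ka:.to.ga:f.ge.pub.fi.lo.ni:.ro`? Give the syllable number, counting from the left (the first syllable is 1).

Weights: 1 ka: H, 2 to L, 3 ga:f H, 4 ge L, 5 pub L, 6 fi L, 7 lo L, 8 ni: H, 9 ro L.
Parse right to left (heavy = foot alone; LL = one foot; stranded L unfooted): (ˈka:) to (ˈga:f) (ˈge.pub) (ˈfi.lo) (ˈni:) ro.
Foot heads: 1, 3, 4, 6, 8.
Primary stress on the leftmost head = syllable 1.
Primary stress: syllable 1 → ˈka:.to.ga:f.ge.pub.fi.lo.ni:.ro.

1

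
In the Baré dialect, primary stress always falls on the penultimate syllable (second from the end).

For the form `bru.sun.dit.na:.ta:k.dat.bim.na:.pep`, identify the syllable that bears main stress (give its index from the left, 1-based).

The word has 9 syllables; the penultimate syllable (second from the end) is syllable 8 (na:).
Primary stress: syllable 8 → bru.sun.dit.na:.ta:k.dat.bim.ˈna:.pep.

8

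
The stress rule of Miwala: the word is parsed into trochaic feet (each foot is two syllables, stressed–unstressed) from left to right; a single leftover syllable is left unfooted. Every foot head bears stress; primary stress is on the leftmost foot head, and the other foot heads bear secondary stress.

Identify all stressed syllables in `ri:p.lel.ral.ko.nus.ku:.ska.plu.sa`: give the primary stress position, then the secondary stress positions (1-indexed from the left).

primary 1, secondary 3, 5, 7

Parse left to right into trochaic (ˈσσ) feet: (ˈri:p.lel) (ˈral.ko) (ˈnus.ku:) (ˈska.plu) sa. Syllable 9 is left unfooted.
Foot heads (stressed positions): 1, 3, 5, 7.
End Rule Leftmost: primary stress on the leftmost head = syllable 1.
Secondary stress on 3, 5, 7: ˈri:p.lel.ˌral.ko.ˌnus.ku:.ˌska.plu.sa.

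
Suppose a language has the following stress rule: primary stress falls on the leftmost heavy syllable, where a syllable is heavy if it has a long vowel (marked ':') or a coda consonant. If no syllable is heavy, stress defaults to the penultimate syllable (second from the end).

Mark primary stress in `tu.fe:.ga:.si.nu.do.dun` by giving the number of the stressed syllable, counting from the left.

Weights: 1 tu L, 2 fe: H, 3 ga: H, 4 si L, 5 nu L, 6 do L, 7 dun H.
Heavy syllables in the domain: 2, 3, 7. The leftmost is syllable 2 (fe:).
Primary stress: syllable 2 → tu.ˈfe:.ga:.si.nu.do.dun.

2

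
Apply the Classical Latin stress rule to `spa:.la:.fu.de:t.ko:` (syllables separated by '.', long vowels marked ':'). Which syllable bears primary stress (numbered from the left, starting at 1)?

4

Classical Latin: stress the penult if heavy (long vowel or closed), else the antepenult.
Weights: 3 fu L, 4 de:t H, 5 ko: H.
The penult (syllable 4, de:t) is heavy, so it takes stress.
Stress on syllable 4: spa:.la:.fu.ˈde:t.ko:.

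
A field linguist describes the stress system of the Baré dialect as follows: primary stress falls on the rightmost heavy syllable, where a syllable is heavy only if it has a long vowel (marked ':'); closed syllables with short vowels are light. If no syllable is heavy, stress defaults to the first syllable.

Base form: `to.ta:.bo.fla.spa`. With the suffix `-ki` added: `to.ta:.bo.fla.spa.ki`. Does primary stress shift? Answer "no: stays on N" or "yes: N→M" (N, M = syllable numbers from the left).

Base `to.ta:.bo.fla.spa` (5 syllables):
  Weights: 1 to L, 2 ta: H, 3 bo L, 4 fla L, 5 spa L.
  Heavy syllables in the domain: 2. The rightmost is syllable 2 (ta:).
  → primary stress on syllable 2.
Suffixed `to.ta:.bo.fla.spa.ki` (6 syllables):
  Weights: 1 to L, 2 ta: H, 3 bo L, 4 fla L, 5 spa L, 6 ki L.
  Heavy syllables in the domain: 2. The rightmost is syllable 2 (ta:).
  → primary stress on syllable 2.

no: stays on 2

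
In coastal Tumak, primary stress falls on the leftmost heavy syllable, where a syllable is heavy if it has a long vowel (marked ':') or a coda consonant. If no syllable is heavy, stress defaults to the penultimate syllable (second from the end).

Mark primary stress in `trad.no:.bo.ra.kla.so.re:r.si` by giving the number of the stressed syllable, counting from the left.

1

Weights: 1 trad H, 2 no: H, 3 bo L, 4 ra L, 5 kla L, 6 so L, 7 re:r H, 8 si L.
Heavy syllables in the domain: 1, 2, 7. The leftmost is syllable 1 (trad).
Primary stress: syllable 1 → ˈtrad.no:.bo.ra.kla.so.re:r.si.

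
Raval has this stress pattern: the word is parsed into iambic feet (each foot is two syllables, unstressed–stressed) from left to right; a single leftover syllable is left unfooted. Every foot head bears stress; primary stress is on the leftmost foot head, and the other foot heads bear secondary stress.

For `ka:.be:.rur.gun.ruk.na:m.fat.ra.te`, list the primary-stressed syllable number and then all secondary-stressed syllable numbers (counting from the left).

primary 2, secondary 4, 6, 8

Parse left to right into iambic (σˈσ) feet: (ka:.ˈbe:) (rur.ˈgun) (ruk.ˈna:m) (fat.ˈra) te. Syllable 9 is left unfooted.
Foot heads (stressed positions): 2, 4, 6, 8.
End Rule Leftmost: primary stress on the leftmost head = syllable 2.
Secondary stress on 4, 6, 8: ka:.ˈbe:.rur.ˌgun.ruk.ˌna:m.fat.ˌra.te.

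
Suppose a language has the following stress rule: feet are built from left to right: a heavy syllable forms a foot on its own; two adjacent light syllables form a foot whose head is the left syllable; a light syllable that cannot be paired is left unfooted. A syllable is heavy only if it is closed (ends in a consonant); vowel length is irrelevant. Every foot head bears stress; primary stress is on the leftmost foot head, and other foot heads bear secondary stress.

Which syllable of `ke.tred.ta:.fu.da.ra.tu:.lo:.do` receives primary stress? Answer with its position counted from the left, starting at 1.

Weights: 1 ke L, 2 tred H, 3 ta: L, 4 fu L, 5 da L, 6 ra L, 7 tu: L, 8 lo: L, 9 do L.
Parse left to right (heavy = foot alone; LL = one foot; stranded L unfooted): ke (ˈtred) (ˈta:.fu) (ˈda.ra) (ˈtu:.lo:) do.
Foot heads: 2, 3, 5, 7.
Primary stress on the leftmost head = syllable 2.
Primary stress: syllable 2 → ke.ˈtred.ta:.fu.da.ra.tu:.lo:.do.

2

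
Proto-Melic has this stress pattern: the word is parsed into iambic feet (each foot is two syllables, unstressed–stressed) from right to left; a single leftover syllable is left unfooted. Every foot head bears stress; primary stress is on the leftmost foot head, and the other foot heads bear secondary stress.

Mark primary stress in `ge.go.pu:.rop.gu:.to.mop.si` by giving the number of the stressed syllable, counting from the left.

2

Parse right to left into iambic (σˈσ) feet: (ge.ˈgo) (pu:.ˈrop) (gu:.ˈto) (mop.ˈsi).
Foot heads (stressed positions): 2, 4, 6, 8.
End Rule Leftmost: primary stress on the leftmost head = syllable 2.
Primary stress: syllable 2 → ge.ˈgo.pu:.rop.gu:.to.mop.si.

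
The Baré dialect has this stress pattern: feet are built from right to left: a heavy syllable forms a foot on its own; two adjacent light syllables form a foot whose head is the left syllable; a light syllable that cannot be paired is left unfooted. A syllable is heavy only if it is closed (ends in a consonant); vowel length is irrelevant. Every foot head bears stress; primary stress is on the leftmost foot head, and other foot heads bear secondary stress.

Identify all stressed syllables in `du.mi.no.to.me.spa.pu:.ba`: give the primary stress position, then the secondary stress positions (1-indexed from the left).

Weights: 1 du L, 2 mi L, 3 no L, 4 to L, 5 me L, 6 spa L, 7 pu: L, 8 ba L.
Parse right to left (heavy = foot alone; LL = one foot; stranded L unfooted): (ˈdu.mi) (ˈno.to) (ˈme.spa) (ˈpu:.ba).
Foot heads: 1, 3, 5, 7.
Primary stress on the leftmost head = syllable 1.
Secondary stress on 3, 5, 7: ˈdu.mi.ˌno.to.ˌme.spa.ˌpu:.ba.

primary 1, secondary 3, 5, 7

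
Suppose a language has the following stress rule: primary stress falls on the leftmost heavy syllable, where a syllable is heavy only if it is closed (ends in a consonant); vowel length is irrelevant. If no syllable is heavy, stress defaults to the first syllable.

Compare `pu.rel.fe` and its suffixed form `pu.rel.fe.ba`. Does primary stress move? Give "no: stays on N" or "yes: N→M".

no: stays on 2

Base `pu.rel.fe` (3 syllables):
  Weights: 1 pu L, 2 rel H, 3 fe L.
  Heavy syllables in the domain: 2. The leftmost is syllable 2 (rel).
  → primary stress on syllable 2.
Suffixed `pu.rel.fe.ba` (4 syllables):
  Weights: 1 pu L, 2 rel H, 3 fe L, 4 ba L.
  Heavy syllables in the domain: 2. The leftmost is syllable 2 (rel).
  → primary stress on syllable 2.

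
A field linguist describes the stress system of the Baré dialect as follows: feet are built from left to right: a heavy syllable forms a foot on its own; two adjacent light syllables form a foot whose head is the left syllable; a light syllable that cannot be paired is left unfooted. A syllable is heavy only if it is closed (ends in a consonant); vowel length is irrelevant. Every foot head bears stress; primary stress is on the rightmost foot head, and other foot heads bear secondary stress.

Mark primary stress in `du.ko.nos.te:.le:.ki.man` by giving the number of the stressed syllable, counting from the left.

Weights: 1 du L, 2 ko L, 3 nos H, 4 te: L, 5 le: L, 6 ki L, 7 man H.
Parse left to right (heavy = foot alone; LL = one foot; stranded L unfooted): (ˈdu.ko) (ˈnos) (ˈte:.le:) ki (ˈman).
Foot heads: 1, 3, 4, 7.
Primary stress on the rightmost head = syllable 7.
Primary stress: syllable 7 → du.ko.nos.te:.le:.ki.ˈman.

7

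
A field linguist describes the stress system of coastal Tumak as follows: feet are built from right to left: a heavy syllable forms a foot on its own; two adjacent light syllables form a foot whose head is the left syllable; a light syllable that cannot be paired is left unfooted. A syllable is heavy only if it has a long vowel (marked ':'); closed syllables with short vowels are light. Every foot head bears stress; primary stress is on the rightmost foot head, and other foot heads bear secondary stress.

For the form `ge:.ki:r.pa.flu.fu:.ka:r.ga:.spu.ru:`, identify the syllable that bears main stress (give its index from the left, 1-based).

9

Weights: 1 ge: H, 2 ki:r H, 3 pa L, 4 flu L, 5 fu: H, 6 ka:r H, 7 ga: H, 8 spu L, 9 ru: H.
Parse right to left (heavy = foot alone; LL = one foot; stranded L unfooted): (ˈge:) (ˈki:r) (ˈpa.flu) (ˈfu:) (ˈka:r) (ˈga:) spu (ˈru:).
Foot heads: 1, 2, 3, 5, 6, 7, 9.
Primary stress on the rightmost head = syllable 9.
Primary stress: syllable 9 → ge:.ki:r.pa.flu.fu:.ka:r.ga:.spu.ˈru:.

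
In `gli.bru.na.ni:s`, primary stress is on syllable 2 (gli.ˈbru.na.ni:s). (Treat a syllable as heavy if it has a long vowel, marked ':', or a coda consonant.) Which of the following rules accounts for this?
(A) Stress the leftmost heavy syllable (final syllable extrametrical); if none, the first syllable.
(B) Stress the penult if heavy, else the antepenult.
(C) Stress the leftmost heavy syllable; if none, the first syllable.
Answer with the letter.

B

Rule A → syllable 1 (observed: 2).
Rule B → syllable 2 ✓.
Rule C → syllable 4 (observed: 2).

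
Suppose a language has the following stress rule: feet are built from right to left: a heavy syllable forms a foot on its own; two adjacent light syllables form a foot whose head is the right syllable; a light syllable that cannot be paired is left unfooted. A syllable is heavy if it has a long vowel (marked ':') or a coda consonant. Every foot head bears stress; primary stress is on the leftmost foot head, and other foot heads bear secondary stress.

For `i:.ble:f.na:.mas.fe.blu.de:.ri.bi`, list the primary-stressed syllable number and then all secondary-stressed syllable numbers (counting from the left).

Weights: 1 i: H, 2 ble:f H, 3 na: H, 4 mas H, 5 fe L, 6 blu L, 7 de: H, 8 ri L, 9 bi L.
Parse right to left (heavy = foot alone; LL = one foot; stranded L unfooted): (ˈi:) (ˈble:f) (ˈna:) (ˈmas) (fe.ˈblu) (ˈde:) (ri.ˈbi).
Foot heads: 1, 2, 3, 4, 6, 7, 9.
Primary stress on the leftmost head = syllable 1.
Secondary stress on 2, 3, 4, 6, 7, 9: ˈi:.ˌble:f.ˌna:.ˌmas.fe.ˌblu.ˌde:.ri.ˌbi.

primary 1, secondary 2, 3, 4, 6, 7, 9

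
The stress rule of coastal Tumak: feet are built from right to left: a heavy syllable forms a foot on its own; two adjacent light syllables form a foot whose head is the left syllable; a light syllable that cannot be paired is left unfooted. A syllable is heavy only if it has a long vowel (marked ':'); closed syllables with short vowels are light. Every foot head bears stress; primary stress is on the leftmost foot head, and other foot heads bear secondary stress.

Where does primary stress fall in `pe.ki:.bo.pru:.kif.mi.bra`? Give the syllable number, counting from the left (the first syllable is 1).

Weights: 1 pe L, 2 ki: H, 3 bo L, 4 pru: H, 5 kif L, 6 mi L, 7 bra L.
Parse right to left (heavy = foot alone; LL = one foot; stranded L unfooted): pe (ˈki:) bo (ˈpru:) kif (ˈmi.bra).
Foot heads: 2, 4, 6.
Primary stress on the leftmost head = syllable 2.
Primary stress: syllable 2 → pe.ˈki:.bo.pru:.kif.mi.bra.

2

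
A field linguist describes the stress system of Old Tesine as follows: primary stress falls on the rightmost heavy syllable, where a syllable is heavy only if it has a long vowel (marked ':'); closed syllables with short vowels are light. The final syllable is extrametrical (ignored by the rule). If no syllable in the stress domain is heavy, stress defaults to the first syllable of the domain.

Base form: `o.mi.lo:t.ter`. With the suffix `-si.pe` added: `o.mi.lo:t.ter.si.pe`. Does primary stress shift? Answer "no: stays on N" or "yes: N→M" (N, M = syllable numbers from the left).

no: stays on 3

Base `o.mi.lo:t.ter` (4 syllables):
  The final syllable (4, ter) is extrametrical; the stress domain is syllables 1–3.
  Weights: 1 o L, 2 mi L, 3 lo:t H.
  Heavy syllables in the domain: 3. The rightmost is syllable 3 (lo:t).
  → primary stress on syllable 3.
Suffixed `o.mi.lo:t.ter.si.pe` (6 syllables):
  The final syllable (6, pe) is extrametrical; the stress domain is syllables 1–5.
  Weights: 1 o L, 2 mi L, 3 lo:t H, 4 ter L, 5 si L.
  Heavy syllables in the domain: 3. The rightmost is syllable 3 (lo:t).
  → primary stress on syllable 3.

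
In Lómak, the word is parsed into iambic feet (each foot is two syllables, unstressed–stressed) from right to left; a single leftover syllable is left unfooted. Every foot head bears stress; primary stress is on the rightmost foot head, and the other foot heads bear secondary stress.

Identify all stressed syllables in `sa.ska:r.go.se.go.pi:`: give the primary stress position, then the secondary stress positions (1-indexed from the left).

primary 6, secondary 2, 4

Parse right to left into iambic (σˈσ) feet: (sa.ˈska:r) (go.ˈse) (go.ˈpi:).
Foot heads (stressed positions): 2, 4, 6.
End Rule Rightmost: primary stress on the rightmost head = syllable 6.
Secondary stress on 2, 4: sa.ˌska:r.go.ˌse.go.ˈpi:.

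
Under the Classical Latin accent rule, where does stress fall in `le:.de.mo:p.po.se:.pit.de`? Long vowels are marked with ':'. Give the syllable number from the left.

6

Classical Latin: stress the penult if heavy (long vowel or closed), else the antepenult.
Weights: 5 se: H, 6 pit H, 7 de L.
The penult (syllable 6, pit) is heavy, so it takes stress.
Stress on syllable 6: le:.de.mo:p.po.se:.ˈpit.de.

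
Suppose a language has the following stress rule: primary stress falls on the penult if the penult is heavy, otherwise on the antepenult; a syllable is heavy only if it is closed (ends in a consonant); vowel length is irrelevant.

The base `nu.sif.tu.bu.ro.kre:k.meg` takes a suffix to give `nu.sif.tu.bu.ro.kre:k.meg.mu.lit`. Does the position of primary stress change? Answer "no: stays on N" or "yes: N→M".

Base `nu.sif.tu.bu.ro.kre:k.meg` (7 syllables):
  Weights: 5 ro L, 6 kre:k H, 7 meg H.
  The penult (syllable 6, kre:k) is heavy, so it takes stress.
  → primary stress on syllable 6.
Suffixed `nu.sif.tu.bu.ro.kre:k.meg.mu.lit` (9 syllables):
  Weights: 7 meg H, 8 mu L, 9 lit H.
  The penult (syllable 8, mu) is light, so stress falls on the antepenult (syllable 7, meg).
  → primary stress on syllable 7.

yes: 6→7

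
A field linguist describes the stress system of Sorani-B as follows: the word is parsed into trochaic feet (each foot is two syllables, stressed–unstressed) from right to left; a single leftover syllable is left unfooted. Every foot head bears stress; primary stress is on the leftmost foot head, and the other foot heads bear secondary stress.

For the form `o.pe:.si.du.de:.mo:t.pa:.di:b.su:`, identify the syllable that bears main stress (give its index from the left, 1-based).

2

Parse right to left into trochaic (ˈσσ) feet: o (ˈpe:.si) (ˈdu.de:) (ˈmo:t.pa:) (ˈdi:b.su:). Syllable 1 is left unfooted.
Foot heads (stressed positions): 2, 4, 6, 8.
End Rule Leftmost: primary stress on the leftmost head = syllable 2.
Primary stress: syllable 2 → o.ˈpe:.si.du.de:.mo:t.pa:.di:b.su:.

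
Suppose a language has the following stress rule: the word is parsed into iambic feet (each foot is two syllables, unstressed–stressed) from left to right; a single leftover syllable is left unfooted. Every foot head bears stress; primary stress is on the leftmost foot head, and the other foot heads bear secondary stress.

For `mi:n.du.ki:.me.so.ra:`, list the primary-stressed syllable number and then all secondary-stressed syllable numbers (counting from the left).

Parse left to right into iambic (σˈσ) feet: (mi:n.ˈdu) (ki:.ˈme) (so.ˈra:).
Foot heads (stressed positions): 2, 4, 6.
End Rule Leftmost: primary stress on the leftmost head = syllable 2.
Secondary stress on 4, 6: mi:n.ˈdu.ki:.ˌme.so.ˌra:.

primary 2, secondary 4, 6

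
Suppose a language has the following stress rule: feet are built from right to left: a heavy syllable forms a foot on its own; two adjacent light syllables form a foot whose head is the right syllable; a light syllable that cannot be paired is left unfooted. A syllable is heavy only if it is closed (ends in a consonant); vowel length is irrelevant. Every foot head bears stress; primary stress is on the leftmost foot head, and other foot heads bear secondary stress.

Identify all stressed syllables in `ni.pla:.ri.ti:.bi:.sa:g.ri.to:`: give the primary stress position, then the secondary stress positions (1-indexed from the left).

primary 3, secondary 5, 6, 8

Weights: 1 ni L, 2 pla: L, 3 ri L, 4 ti: L, 5 bi: L, 6 sa:g H, 7 ri L, 8 to: L.
Parse right to left (heavy = foot alone; LL = one foot; stranded L unfooted): ni (pla:.ˈri) (ti:.ˈbi:) (ˈsa:g) (ri.ˈto:).
Foot heads: 3, 5, 6, 8.
Primary stress on the leftmost head = syllable 3.
Secondary stress on 5, 6, 8: ni.pla:.ˈri.ti:.ˌbi:.ˌsa:g.ri.ˌto:.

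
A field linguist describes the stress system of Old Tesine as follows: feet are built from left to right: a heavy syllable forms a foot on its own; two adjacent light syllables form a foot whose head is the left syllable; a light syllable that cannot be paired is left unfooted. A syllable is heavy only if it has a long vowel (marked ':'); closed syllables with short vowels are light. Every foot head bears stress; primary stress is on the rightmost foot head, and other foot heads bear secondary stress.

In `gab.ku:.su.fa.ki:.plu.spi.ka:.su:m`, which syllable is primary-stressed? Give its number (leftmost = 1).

Weights: 1 gab L, 2 ku: H, 3 su L, 4 fa L, 5 ki: H, 6 plu L, 7 spi L, 8 ka: H, 9 su:m H.
Parse left to right (heavy = foot alone; LL = one foot; stranded L unfooted): gab (ˈku:) (ˈsu.fa) (ˈki:) (ˈplu.spi) (ˈka:) (ˈsu:m).
Foot heads: 2, 3, 5, 6, 8, 9.
Primary stress on the rightmost head = syllable 9.
Primary stress: syllable 9 → gab.ku:.su.fa.ki:.plu.spi.ka:.ˈsu:m.

9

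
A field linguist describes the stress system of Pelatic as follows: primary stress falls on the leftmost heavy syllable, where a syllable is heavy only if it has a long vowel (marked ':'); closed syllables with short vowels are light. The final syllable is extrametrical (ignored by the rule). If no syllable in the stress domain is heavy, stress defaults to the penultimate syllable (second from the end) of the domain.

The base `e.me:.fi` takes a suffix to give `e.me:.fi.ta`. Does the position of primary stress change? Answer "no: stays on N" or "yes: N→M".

no: stays on 2

Base `e.me:.fi` (3 syllables):
  The final syllable (3, fi) is extrametrical; the stress domain is syllables 1–2.
  Weights: 1 e L, 2 me: H.
  Heavy syllables in the domain: 2. The leftmost is syllable 2 (me:).
  → primary stress on syllable 2.
Suffixed `e.me:.fi.ta` (4 syllables):
  The final syllable (4, ta) is extrametrical; the stress domain is syllables 1–3.
  Weights: 1 e L, 2 me: H, 3 fi L.
  Heavy syllables in the domain: 2. The leftmost is syllable 2 (me:).
  → primary stress on syllable 2.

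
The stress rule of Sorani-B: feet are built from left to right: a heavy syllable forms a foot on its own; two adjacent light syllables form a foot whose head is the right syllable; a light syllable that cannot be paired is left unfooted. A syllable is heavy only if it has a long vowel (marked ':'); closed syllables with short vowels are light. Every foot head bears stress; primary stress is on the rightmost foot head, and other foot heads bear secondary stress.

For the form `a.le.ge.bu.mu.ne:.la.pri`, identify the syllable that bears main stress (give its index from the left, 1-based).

Weights: 1 a L, 2 le L, 3 ge L, 4 bu L, 5 mu L, 6 ne: H, 7 la L, 8 pri L.
Parse left to right (heavy = foot alone; LL = one foot; stranded L unfooted): (a.ˈle) (ge.ˈbu) mu (ˈne:) (la.ˈpri).
Foot heads: 2, 4, 6, 8.
Primary stress on the rightmost head = syllable 8.
Primary stress: syllable 8 → a.le.ge.bu.mu.ne:.la.ˈpri.

8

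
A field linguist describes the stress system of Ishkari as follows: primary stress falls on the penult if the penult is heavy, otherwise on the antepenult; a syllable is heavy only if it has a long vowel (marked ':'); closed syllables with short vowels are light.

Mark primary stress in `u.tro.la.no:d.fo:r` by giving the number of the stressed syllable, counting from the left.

Weights: 3 la L, 4 no:d H, 5 fo:r H.
The penult (syllable 4, no:d) is heavy, so it takes stress.
Primary stress: syllable 4 → u.tro.la.ˈno:d.fo:r.

4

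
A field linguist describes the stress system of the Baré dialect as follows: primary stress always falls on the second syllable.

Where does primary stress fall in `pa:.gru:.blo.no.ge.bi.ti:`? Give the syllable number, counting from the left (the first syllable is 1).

The word has 7 syllables; the second syllable is syllable 2 (gru:).
Primary stress: syllable 2 → pa:.ˈgru:.blo.no.ge.bi.ti:.

2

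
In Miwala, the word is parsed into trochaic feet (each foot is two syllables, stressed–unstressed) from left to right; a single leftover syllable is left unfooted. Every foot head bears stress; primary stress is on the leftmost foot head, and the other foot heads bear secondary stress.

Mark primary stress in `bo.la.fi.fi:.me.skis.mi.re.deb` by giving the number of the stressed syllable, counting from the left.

1

Parse left to right into trochaic (ˈσσ) feet: (ˈbo.la) (ˈfi.fi:) (ˈme.skis) (ˈmi.re) deb. Syllable 9 is left unfooted.
Foot heads (stressed positions): 1, 3, 5, 7.
End Rule Leftmost: primary stress on the leftmost head = syllable 1.
Primary stress: syllable 1 → ˈbo.la.fi.fi:.me.skis.mi.re.deb.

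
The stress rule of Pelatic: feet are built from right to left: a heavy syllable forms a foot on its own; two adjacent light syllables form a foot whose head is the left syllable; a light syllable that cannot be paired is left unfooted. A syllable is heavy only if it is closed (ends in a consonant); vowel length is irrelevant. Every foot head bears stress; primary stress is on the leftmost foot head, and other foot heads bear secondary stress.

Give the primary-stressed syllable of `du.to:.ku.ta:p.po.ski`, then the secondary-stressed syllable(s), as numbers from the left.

primary 2, secondary 4, 5

Weights: 1 du L, 2 to: L, 3 ku L, 4 ta:p H, 5 po L, 6 ski L.
Parse right to left (heavy = foot alone; LL = one foot; stranded L unfooted): du (ˈto:.ku) (ˈta:p) (ˈpo.ski).
Foot heads: 2, 4, 5.
Primary stress on the leftmost head = syllable 2.
Secondary stress on 4, 5: du.ˈto:.ku.ˌta:p.ˌpo.ski.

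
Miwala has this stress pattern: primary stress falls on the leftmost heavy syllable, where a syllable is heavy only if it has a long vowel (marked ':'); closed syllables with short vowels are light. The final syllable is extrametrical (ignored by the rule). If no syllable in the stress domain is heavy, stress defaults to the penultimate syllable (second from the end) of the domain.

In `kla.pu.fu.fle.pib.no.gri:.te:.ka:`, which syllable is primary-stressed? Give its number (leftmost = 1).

The final syllable (9, ka:) is extrametrical; the stress domain is syllables 1–8.
Weights: 1 kla L, 2 pu L, 3 fu L, 4 fle L, 5 pib L, 6 no L, 7 gri: H, 8 te: H.
Heavy syllables in the domain: 7, 8. The leftmost is syllable 7 (gri:).
Primary stress: syllable 7 → kla.pu.fu.fle.pib.no.ˈgri:.te:.ka:.

7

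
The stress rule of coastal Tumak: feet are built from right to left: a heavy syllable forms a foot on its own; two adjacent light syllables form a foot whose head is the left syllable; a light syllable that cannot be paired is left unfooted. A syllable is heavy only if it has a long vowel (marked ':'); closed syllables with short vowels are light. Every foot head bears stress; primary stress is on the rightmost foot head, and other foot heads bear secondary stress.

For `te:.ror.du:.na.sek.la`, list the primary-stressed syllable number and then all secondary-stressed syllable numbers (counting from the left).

primary 5, secondary 1, 3

Weights: 1 te: H, 2 ror L, 3 du: H, 4 na L, 5 sek L, 6 la L.
Parse right to left (heavy = foot alone; LL = one foot; stranded L unfooted): (ˈte:) ror (ˈdu:) na (ˈsek.la).
Foot heads: 1, 3, 5.
Primary stress on the rightmost head = syllable 5.
Secondary stress on 1, 3: ˌte:.ror.ˌdu:.na.ˈsek.la.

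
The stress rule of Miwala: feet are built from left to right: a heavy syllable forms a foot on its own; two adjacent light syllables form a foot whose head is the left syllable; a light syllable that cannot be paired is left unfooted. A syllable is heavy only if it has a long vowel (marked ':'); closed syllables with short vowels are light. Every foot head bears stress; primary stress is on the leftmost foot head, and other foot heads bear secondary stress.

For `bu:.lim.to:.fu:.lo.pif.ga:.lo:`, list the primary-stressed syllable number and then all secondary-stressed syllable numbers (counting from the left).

Weights: 1 bu: H, 2 lim L, 3 to: H, 4 fu: H, 5 lo L, 6 pif L, 7 ga: H, 8 lo: H.
Parse left to right (heavy = foot alone; LL = one foot; stranded L unfooted): (ˈbu:) lim (ˈto:) (ˈfu:) (ˈlo.pif) (ˈga:) (ˈlo:).
Foot heads: 1, 3, 4, 5, 7, 8.
Primary stress on the leftmost head = syllable 1.
Secondary stress on 3, 4, 5, 7, 8: ˈbu:.lim.ˌto:.ˌfu:.ˌlo.pif.ˌga:.ˌlo:.

primary 1, secondary 3, 4, 5, 7, 8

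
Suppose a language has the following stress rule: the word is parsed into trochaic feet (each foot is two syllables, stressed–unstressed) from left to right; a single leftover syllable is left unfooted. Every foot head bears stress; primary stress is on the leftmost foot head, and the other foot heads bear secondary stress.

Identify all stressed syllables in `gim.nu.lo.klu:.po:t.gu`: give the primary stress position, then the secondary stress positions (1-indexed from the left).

primary 1, secondary 3, 5

Parse left to right into trochaic (ˈσσ) feet: (ˈgim.nu) (ˈlo.klu:) (ˈpo:t.gu).
Foot heads (stressed positions): 1, 3, 5.
End Rule Leftmost: primary stress on the leftmost head = syllable 1.
Secondary stress on 3, 5: ˈgim.nu.ˌlo.klu:.ˌpo:t.gu.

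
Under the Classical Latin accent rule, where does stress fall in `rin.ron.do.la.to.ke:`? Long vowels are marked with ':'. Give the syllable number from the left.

4

Classical Latin: stress the penult if heavy (long vowel or closed), else the antepenult.
Weights: 4 la L, 5 to L, 6 ke: H.
The penult (syllable 5, to) is light, so stress falls on the antepenult (syllable 4, la).
Stress on syllable 4: rin.ron.do.ˈla.to.ke:.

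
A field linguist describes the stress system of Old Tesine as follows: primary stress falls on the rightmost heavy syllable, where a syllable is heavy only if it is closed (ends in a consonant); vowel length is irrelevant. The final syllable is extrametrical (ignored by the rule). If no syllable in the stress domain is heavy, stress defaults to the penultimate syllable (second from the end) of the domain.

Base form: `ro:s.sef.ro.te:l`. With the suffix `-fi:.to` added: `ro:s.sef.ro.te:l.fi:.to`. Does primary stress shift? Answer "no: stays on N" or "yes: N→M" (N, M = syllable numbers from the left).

Base `ro:s.sef.ro.te:l` (4 syllables):
  The final syllable (4, te:l) is extrametrical; the stress domain is syllables 1–3.
  Weights: 1 ro:s H, 2 sef H, 3 ro L.
  Heavy syllables in the domain: 1, 2. The rightmost is syllable 2 (sef).
  → primary stress on syllable 2.
Suffixed `ro:s.sef.ro.te:l.fi:.to` (6 syllables):
  The final syllable (6, to) is extrametrical; the stress domain is syllables 1–5.
  Weights: 1 ro:s H, 2 sef H, 3 ro L, 4 te:l H, 5 fi: L.
  Heavy syllables in the domain: 1, 2, 4. The rightmost is syllable 4 (te:l).
  → primary stress on syllable 4.

yes: 2→4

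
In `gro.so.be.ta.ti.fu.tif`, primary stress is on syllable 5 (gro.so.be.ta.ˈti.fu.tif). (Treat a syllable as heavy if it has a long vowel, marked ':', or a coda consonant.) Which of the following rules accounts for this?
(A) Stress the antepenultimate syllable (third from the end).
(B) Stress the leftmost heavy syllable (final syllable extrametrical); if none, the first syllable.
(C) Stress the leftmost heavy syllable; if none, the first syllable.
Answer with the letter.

A

Rule A → syllable 5 ✓.
Rule B → syllable 1 (observed: 5).
Rule C → syllable 7 (observed: 5).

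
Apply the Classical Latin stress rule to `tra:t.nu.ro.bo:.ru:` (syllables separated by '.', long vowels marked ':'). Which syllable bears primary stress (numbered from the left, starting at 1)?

4

Classical Latin: stress the penult if heavy (long vowel or closed), else the antepenult.
Weights: 3 ro L, 4 bo: H, 5 ru: H.
The penult (syllable 4, bo:) is heavy, so it takes stress.
Stress on syllable 4: tra:t.nu.ro.ˈbo:.ru:.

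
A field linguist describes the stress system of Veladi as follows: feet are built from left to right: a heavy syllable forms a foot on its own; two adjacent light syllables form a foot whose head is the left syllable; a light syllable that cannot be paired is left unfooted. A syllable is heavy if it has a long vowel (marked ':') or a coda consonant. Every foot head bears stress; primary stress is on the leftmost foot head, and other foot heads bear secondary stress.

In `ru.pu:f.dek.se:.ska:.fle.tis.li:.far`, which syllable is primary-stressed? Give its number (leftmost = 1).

Weights: 1 ru L, 2 pu:f H, 3 dek H, 4 se: H, 5 ska: H, 6 fle L, 7 tis H, 8 li: H, 9 far H.
Parse left to right (heavy = foot alone; LL = one foot; stranded L unfooted): ru (ˈpu:f) (ˈdek) (ˈse:) (ˈska:) fle (ˈtis) (ˈli:) (ˈfar).
Foot heads: 2, 3, 4, 5, 7, 8, 9.
Primary stress on the leftmost head = syllable 2.
Primary stress: syllable 2 → ru.ˈpu:f.dek.se:.ska:.fle.tis.li:.far.

2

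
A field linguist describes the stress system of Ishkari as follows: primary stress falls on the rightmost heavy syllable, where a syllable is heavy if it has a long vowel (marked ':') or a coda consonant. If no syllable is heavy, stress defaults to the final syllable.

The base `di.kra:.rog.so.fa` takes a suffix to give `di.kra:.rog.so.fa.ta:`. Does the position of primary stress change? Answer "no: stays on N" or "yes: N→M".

yes: 3→6

Base `di.kra:.rog.so.fa` (5 syllables):
  Weights: 1 di L, 2 kra: H, 3 rog H, 4 so L, 5 fa L.
  Heavy syllables in the domain: 2, 3. The rightmost is syllable 3 (rog).
  → primary stress on syllable 3.
Suffixed `di.kra:.rog.so.fa.ta:` (6 syllables):
  Weights: 1 di L, 2 kra: H, 3 rog H, 4 so L, 5 fa L, 6 ta: H.
  Heavy syllables in the domain: 2, 3, 6. The rightmost is syllable 6 (ta:).
  → primary stress on syllable 6.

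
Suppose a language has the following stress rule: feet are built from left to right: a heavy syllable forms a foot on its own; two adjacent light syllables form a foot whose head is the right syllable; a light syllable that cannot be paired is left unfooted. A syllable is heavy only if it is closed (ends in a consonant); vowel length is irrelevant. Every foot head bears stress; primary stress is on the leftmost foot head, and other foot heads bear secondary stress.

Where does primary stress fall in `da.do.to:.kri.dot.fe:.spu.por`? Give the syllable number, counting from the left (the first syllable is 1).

Weights: 1 da L, 2 do L, 3 to: L, 4 kri L, 5 dot H, 6 fe: L, 7 spu L, 8 por H.
Parse left to right (heavy = foot alone; LL = one foot; stranded L unfooted): (da.ˈdo) (to:.ˈkri) (ˈdot) (fe:.ˈspu) (ˈpor).
Foot heads: 2, 4, 5, 7, 8.
Primary stress on the leftmost head = syllable 2.
Primary stress: syllable 2 → da.ˈdo.to:.kri.dot.fe:.spu.por.

2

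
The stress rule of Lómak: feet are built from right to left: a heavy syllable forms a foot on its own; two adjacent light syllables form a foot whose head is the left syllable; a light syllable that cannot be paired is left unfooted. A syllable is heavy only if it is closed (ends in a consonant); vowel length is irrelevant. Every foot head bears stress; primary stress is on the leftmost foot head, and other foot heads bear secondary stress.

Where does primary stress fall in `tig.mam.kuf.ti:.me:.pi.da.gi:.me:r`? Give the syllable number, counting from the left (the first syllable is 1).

1

Weights: 1 tig H, 2 mam H, 3 kuf H, 4 ti: L, 5 me: L, 6 pi L, 7 da L, 8 gi: L, 9 me:r H.
Parse right to left (heavy = foot alone; LL = one foot; stranded L unfooted): (ˈtig) (ˈmam) (ˈkuf) ti: (ˈme:.pi) (ˈda.gi:) (ˈme:r).
Foot heads: 1, 2, 3, 5, 7, 9.
Primary stress on the leftmost head = syllable 1.
Primary stress: syllable 1 → ˈtig.mam.kuf.ti:.me:.pi.da.gi:.me:r.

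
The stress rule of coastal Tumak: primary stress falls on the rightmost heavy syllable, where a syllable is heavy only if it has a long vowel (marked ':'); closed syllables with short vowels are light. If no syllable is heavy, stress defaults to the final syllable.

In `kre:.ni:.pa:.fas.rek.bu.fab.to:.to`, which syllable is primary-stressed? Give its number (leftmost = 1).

Weights: 1 kre: H, 2 ni: H, 3 pa: H, 4 fas L, 5 rek L, 6 bu L, 7 fab L, 8 to: H, 9 to L.
Heavy syllables in the domain: 1, 2, 3, 8. The rightmost is syllable 8 (to:).
Primary stress: syllable 8 → kre:.ni:.pa:.fas.rek.bu.fab.ˈto:.to.

8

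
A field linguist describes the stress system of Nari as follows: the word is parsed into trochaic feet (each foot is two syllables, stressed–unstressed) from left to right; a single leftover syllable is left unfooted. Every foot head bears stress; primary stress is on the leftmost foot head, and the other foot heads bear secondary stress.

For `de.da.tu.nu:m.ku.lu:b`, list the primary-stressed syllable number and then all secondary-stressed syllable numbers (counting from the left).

primary 1, secondary 3, 5

Parse left to right into trochaic (ˈσσ) feet: (ˈde.da) (ˈtu.nu:m) (ˈku.lu:b).
Foot heads (stressed positions): 1, 3, 5.
End Rule Leftmost: primary stress on the leftmost head = syllable 1.
Secondary stress on 3, 5: ˈde.da.ˌtu.nu:m.ˌku.lu:b.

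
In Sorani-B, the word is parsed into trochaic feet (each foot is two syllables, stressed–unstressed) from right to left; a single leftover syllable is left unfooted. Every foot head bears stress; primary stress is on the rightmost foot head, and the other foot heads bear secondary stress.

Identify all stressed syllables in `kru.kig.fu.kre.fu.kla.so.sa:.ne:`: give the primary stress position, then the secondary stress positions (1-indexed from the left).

Parse right to left into trochaic (ˈσσ) feet: kru (ˈkig.fu) (ˈkre.fu) (ˈkla.so) (ˈsa:.ne:). Syllable 1 is left unfooted.
Foot heads (stressed positions): 2, 4, 6, 8.
End Rule Rightmost: primary stress on the rightmost head = syllable 8.
Secondary stress on 2, 4, 6: kru.ˌkig.fu.ˌkre.fu.ˌkla.so.ˈsa:.ne:.

primary 8, secondary 2, 4, 6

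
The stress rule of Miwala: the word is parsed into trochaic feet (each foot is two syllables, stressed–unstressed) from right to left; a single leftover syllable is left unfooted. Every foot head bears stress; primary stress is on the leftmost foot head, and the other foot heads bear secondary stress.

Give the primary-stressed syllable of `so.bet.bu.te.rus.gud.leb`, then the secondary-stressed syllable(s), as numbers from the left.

Parse right to left into trochaic (ˈσσ) feet: so (ˈbet.bu) (ˈte.rus) (ˈgud.leb). Syllable 1 is left unfooted.
Foot heads (stressed positions): 2, 4, 6.
End Rule Leftmost: primary stress on the leftmost head = syllable 2.
Secondary stress on 4, 6: so.ˈbet.bu.ˌte.rus.ˌgud.leb.

primary 2, secondary 4, 6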